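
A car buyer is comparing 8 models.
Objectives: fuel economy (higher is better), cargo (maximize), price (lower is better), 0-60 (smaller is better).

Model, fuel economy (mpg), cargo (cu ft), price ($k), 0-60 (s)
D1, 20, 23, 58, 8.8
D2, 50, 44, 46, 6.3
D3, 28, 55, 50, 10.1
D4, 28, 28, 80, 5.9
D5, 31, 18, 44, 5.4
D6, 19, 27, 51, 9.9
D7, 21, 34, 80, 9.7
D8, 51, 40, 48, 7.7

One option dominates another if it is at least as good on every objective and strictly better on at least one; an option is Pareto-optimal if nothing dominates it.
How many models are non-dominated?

5

D1: dominated by D2 (fuel economy 50≥20, cargo 44≥23, price 46≤58, 0-60 6.3≤8.8).
D2: not dominated.
D3: not dominated (best cargo).
D4: not dominated.
D5: not dominated (best price).
D6: dominated by D2 (fuel economy 50≥19, cargo 44≥27, price 46≤51, 0-60 6.3≤9.9).
D7: dominated by D2 (fuel economy 50≥21, cargo 44≥34, price 46≤80, 0-60 6.3≤9.7).
D8: not dominated (best fuel economy).
Pareto-optimal: D2, D3, D4, D5, D8 → 5.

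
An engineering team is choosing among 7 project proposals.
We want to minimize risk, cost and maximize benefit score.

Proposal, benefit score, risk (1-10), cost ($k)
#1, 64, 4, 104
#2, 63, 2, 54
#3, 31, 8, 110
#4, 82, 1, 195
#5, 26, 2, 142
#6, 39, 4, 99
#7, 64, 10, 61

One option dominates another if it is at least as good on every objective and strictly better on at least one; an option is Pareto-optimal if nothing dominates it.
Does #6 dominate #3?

#6 vs #3: benefit score 39≥31, risk 4≤8, cost 99≤110 — #6 is at least as good on every objective with at least one strict improvement.

Yes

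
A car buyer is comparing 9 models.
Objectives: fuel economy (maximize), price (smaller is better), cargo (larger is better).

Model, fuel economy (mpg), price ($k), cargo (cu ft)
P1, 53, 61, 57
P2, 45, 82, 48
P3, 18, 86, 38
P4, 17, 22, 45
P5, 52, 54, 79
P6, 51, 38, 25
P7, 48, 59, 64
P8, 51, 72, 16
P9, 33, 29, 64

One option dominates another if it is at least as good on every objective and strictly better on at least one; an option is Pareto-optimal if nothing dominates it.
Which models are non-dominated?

P1: not dominated (best fuel economy).
P2: dominated by P1 (fuel economy 53≥45, price 61≤82, cargo 57≥48).
P3: dominated by P1 (fuel economy 53≥18, price 61≤86, cargo 57≥38).
P4: not dominated (best price).
P5: not dominated (best cargo).
P6: not dominated.
P7: dominated by P5 (fuel economy 52≥48, price 54≤59, cargo 79≥64).
P8: dominated by P1 (fuel economy 53≥51, price 61≤72, cargo 57≥16).
P9: not dominated.

P1, P4, P5, P6, P9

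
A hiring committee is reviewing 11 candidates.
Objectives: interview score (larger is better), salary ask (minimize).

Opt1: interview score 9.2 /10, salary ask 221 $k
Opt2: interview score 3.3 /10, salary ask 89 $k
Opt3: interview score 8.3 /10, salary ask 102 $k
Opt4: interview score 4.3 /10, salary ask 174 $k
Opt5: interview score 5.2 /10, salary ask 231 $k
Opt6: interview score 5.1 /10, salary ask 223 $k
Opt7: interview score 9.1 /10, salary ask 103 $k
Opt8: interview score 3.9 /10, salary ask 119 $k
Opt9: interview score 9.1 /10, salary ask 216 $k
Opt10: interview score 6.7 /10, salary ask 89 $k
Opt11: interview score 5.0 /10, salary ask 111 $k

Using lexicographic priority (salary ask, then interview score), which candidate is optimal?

Opt10

First minimize salary ask: best is 89, kept {Opt2, Opt10}.
Then maximize interview score: best is 6.7, kept {Opt10}.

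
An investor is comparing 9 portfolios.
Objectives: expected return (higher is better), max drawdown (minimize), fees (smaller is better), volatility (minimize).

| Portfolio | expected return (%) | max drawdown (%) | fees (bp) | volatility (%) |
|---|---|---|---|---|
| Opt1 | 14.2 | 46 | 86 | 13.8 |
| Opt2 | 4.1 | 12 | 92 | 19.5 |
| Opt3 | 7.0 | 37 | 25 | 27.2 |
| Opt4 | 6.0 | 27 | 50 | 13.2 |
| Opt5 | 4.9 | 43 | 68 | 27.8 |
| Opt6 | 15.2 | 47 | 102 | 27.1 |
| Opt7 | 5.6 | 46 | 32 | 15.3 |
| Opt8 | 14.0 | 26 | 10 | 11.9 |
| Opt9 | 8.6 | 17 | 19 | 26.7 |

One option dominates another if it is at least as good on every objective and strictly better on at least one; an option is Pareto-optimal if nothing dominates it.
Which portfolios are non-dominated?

Opt1: not dominated.
Opt2: not dominated (best max drawdown).
Opt3: dominated by Opt8 (expected return 14.0≥7.0, max drawdown 26≤37, fees 10≤25, volatility 11.9≤27.2).
Opt4: dominated by Opt8 (expected return 14.0≥6.0, max drawdown 26≤27, fees 10≤50, volatility 11.9≤13.2).
Opt5: dominated by Opt3 (expected return 7.0≥4.9, max drawdown 37≤43, fees 25≤68, volatility 27.2≤27.8).
Opt6: not dominated (best expected return).
Opt7: dominated by Opt8 (expected return 14.0≥5.6, max drawdown 26≤46, fees 10≤32, volatility 11.9≤15.3).
Opt8: not dominated (best fees).
Opt9: not dominated.

Opt1, Opt2, Opt6, Opt8, Opt9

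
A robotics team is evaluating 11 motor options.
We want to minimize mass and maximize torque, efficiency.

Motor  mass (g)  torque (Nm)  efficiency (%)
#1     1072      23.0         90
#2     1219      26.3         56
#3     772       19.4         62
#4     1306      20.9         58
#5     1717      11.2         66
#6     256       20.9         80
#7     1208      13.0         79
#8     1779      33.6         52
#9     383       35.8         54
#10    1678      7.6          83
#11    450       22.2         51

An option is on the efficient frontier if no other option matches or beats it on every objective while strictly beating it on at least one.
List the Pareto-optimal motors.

#1: not dominated (best efficiency).
#2: not dominated.
#3: dominated by #6 (mass 256≤772, torque 20.9≥19.4, efficiency 80≥62).
#4: dominated by #1 (mass 1072≤1306, torque 23.0≥20.9, efficiency 90≥58).
#5: dominated by #1 (mass 1072≤1717, torque 23.0≥11.2, efficiency 90≥66).
#6: not dominated (best mass).
#7: dominated by #1 (mass 1072≤1208, torque 23.0≥13.0, efficiency 90≥79).
#8: dominated by #9 (mass 383≤1779, torque 35.8≥33.6, efficiency 54≥52).
#9: not dominated (best torque).
#10: dominated by #1 (mass 1072≤1678, torque 23.0≥7.6, efficiency 90≥83).
#11: dominated by #9 (mass 383≤450, torque 35.8≥22.2, efficiency 54≥51).

#1, #2, #6, #9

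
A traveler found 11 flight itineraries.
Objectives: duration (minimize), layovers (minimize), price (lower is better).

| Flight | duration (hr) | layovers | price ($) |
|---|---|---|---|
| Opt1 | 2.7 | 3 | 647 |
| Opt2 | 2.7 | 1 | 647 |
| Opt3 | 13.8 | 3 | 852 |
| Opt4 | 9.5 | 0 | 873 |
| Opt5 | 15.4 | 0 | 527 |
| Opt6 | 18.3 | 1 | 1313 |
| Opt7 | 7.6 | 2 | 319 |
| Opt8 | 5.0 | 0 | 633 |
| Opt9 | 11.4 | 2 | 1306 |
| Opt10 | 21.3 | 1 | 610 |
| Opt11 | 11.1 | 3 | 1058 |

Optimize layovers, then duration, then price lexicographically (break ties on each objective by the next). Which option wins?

First minimize layovers: best is 0, kept {Opt4, Opt5, Opt8}.
Then minimize duration: best is 5.0, kept {Opt8}.

Opt8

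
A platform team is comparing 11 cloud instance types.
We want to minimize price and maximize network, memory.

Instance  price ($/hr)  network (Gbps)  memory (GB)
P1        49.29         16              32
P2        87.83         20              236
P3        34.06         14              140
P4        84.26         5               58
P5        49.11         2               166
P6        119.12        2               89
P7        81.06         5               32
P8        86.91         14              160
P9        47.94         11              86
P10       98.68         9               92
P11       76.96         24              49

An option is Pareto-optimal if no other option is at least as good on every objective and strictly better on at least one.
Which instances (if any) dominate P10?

P2: price 87.83≤98.68, network 20≥9, memory 236≥92 — dominates P10.
P3: price 34.06≤98.68, network 14≥9, memory 140≥92 — dominates P10.
P8: price 86.91≤98.68, network 14≥9, memory 160≥92 — dominates P10.
Others (P1, P4, P5, P6, P7, P9, P11) are each worse than P10 on at least one objective.

P2, P3, P8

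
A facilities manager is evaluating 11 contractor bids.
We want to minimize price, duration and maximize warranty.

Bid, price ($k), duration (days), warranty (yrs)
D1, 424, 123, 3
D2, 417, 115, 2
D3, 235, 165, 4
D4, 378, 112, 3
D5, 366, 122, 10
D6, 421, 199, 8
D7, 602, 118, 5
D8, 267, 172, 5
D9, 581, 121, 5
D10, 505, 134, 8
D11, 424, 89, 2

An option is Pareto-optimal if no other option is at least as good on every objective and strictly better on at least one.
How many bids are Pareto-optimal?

D1: dominated by D4 (price 378≤424, duration 112≤123, warranty 3≥3).
D2: dominated by D4 (price 378≤417, duration 112≤115, warranty 3≥2).
D3: not dominated (best price).
D4: not dominated.
D5: not dominated (best warranty).
D6: dominated by D5 (price 366≤421, duration 122≤199, warranty 10≥8).
D7: not dominated.
D8: not dominated.
D9: not dominated.
D10: dominated by D5 (price 366≤505, duration 122≤134, warranty 10≥8).
D11: not dominated (best duration).
Pareto-optimal: D3, D4, D5, D7, D8, D9, D11 → 7.

7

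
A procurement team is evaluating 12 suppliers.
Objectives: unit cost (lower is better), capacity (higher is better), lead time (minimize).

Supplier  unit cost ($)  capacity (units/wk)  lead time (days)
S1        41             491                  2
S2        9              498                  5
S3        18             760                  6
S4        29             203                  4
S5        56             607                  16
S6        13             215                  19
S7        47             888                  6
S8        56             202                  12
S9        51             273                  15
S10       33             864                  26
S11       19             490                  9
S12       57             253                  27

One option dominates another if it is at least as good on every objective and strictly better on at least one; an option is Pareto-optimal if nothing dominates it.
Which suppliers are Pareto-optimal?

S1: not dominated (best lead time).
S2: not dominated (best unit cost).
S3: not dominated.
S4: not dominated.
S5: dominated by S3 (unit cost 18≤56, capacity 760≥607, lead time 6≤16).
S6: dominated by S2 (unit cost 9≤13, capacity 498≥215, lead time 5≤19).
S7: not dominated (best capacity).
S8: dominated by S1 (unit cost 41≤56, capacity 491≥202, lead time 2≤12).
S9: dominated by S1 (unit cost 41≤51, capacity 491≥273, lead time 2≤15).
S10: not dominated.
S11: dominated by S2 (unit cost 9≤19, capacity 498≥490, lead time 5≤9).
S12: dominated by S1 (unit cost 41≤57, capacity 491≥253, lead time 2≤27).

S1, S2, S3, S4, S7, S10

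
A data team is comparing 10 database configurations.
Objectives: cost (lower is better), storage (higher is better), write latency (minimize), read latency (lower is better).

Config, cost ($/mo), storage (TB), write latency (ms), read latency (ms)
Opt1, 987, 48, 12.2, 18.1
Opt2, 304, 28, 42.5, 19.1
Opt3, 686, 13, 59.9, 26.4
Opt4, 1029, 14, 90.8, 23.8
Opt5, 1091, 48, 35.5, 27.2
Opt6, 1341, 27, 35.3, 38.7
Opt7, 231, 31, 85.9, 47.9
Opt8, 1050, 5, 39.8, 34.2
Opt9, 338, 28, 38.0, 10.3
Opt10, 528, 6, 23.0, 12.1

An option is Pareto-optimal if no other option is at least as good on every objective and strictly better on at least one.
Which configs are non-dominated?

Opt1: not dominated (best write latency).
Opt2: not dominated.
Opt3: dominated by Opt2 (cost 304≤686, storage 28≥13, write latency 42.5≤59.9, read latency 19.1≤26.4).
Opt4: dominated by Opt1 (cost 987≤1029, storage 48≥14, write latency 12.2≤90.8, read latency 18.1≤23.8).
Opt5: dominated by Opt1 (cost 987≤1091, storage 48≥48, write latency 12.2≤35.5, read latency 18.1≤27.2).
Opt6: dominated by Opt1 (cost 987≤1341, storage 48≥27, write latency 12.2≤35.3, read latency 18.1≤38.7).
Opt7: not dominated (best cost).
Opt8: dominated by Opt1 (cost 987≤1050, storage 48≥5, write latency 12.2≤39.8, read latency 18.1≤34.2).
Opt9: not dominated (best read latency).
Opt10: not dominated.

Opt1, Opt2, Opt7, Opt9, Opt10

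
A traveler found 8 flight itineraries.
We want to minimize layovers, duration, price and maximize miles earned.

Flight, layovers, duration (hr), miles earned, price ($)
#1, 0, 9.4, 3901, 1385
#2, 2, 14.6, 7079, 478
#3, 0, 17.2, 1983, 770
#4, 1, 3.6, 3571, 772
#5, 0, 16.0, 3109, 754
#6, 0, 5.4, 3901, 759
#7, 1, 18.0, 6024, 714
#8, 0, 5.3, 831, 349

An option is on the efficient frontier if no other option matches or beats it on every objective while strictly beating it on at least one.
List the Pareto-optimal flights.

#2, #4, #5, #6, #7, #8

#1: dominated by #6 (layovers 0≤0, duration 5.4≤9.4, miles earned 3901≥3901, price 759≤1385).
#2: not dominated (best miles earned).
#3: dominated by #5 (layovers 0≤0, duration 16.0≤17.2, miles earned 3109≥1983, price 754≤770).
#4: not dominated (best duration).
#5: not dominated.
#6: not dominated.
#7: not dominated.
#8: not dominated (best price).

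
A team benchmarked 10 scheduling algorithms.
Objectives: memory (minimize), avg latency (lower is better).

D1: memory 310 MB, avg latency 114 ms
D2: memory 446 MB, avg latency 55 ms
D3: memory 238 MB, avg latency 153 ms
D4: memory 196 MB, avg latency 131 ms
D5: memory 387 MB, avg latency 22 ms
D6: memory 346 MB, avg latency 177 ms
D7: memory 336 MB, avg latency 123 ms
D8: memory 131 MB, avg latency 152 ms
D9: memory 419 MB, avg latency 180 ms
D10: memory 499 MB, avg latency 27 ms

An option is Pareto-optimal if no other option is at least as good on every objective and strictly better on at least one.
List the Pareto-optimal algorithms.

D1: not dominated.
D2: dominated by D5 (memory 387≤446, avg latency 22≤55).
D3: dominated by D4 (memory 196≤238, avg latency 131≤153).
D4: not dominated.
D5: not dominated (best avg latency).
D6: dominated by D1 (memory 310≤346, avg latency 114≤177).
D7: dominated by D1 (memory 310≤336, avg latency 114≤123).
D8: not dominated (best memory).
D9: dominated by D1 (memory 310≤419, avg latency 114≤180).
D10: dominated by D5 (memory 387≤499, avg latency 22≤27).

D1, D4, D5, D8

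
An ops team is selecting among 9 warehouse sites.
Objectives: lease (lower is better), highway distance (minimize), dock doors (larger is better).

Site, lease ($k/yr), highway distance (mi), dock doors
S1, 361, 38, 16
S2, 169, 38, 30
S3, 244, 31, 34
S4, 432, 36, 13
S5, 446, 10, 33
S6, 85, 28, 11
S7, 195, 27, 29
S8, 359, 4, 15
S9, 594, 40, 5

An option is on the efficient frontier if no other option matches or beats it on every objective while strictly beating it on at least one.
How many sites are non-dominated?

S1: dominated by S2 (lease 169≤361, highway distance 38≤38, dock doors 30≥16).
S2: not dominated.
S3: not dominated (best dock doors).
S4: dominated by S3 (lease 244≤432, highway distance 31≤36, dock doors 34≥13).
S5: not dominated.
S6: not dominated (best lease).
S7: not dominated.
S8: not dominated (best highway distance).
S9: dominated by S1 (lease 361≤594, highway distance 38≤40, dock doors 16≥5).
Pareto-optimal: S2, S3, S5, S6, S7, S8 → 6.

6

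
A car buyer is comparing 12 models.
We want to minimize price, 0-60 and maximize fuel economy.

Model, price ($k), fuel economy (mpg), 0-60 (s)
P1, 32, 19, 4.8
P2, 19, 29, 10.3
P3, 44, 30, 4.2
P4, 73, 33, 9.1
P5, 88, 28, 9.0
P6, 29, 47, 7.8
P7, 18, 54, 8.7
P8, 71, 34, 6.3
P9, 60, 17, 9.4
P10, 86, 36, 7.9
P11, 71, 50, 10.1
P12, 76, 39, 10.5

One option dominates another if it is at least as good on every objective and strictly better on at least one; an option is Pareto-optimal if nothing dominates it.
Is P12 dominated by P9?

P9 vs P12: P9 is worse on fuel economy (17 vs 39), so it does not dominate P12.

No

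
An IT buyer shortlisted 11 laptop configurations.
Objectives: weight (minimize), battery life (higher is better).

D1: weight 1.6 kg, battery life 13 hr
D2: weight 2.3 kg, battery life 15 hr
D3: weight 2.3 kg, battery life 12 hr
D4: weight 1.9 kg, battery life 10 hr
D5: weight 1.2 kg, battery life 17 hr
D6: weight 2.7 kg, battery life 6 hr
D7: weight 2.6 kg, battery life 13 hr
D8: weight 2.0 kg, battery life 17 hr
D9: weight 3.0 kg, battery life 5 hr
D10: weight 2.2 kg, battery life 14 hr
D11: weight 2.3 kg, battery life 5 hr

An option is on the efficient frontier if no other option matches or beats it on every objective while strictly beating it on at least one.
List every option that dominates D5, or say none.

none

D1: worse on weight (1.6 vs 1.2).
D2: worse on weight (2.3 vs 1.2).
D3: worse on weight (2.3 vs 1.2).
D4: worse on weight (1.9 vs 1.2).
D6: worse on weight (2.7 vs 1.2).
D7: worse on weight (2.6 vs 1.2).
D8: worse on weight (2.0 vs 1.2).
D9: worse on weight (3.0 vs 1.2).
D10: worse on weight (2.2 vs 1.2).
D11: worse on weight (2.3 vs 1.2).
No option dominates D5.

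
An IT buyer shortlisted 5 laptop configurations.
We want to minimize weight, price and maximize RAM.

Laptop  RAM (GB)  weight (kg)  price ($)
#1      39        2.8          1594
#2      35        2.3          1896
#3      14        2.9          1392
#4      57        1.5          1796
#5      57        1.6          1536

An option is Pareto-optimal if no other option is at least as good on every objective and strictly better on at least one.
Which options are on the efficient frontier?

#1: dominated by #5 (RAM 57≥39, weight 1.6≤2.8, price 1536≤1594).
#2: dominated by #4 (RAM 57≥35, weight 1.5≤2.3, price 1796≤1896).
#3: not dominated (best price).
#4: not dominated (best weight).
#5: not dominated.

#3, #4, #5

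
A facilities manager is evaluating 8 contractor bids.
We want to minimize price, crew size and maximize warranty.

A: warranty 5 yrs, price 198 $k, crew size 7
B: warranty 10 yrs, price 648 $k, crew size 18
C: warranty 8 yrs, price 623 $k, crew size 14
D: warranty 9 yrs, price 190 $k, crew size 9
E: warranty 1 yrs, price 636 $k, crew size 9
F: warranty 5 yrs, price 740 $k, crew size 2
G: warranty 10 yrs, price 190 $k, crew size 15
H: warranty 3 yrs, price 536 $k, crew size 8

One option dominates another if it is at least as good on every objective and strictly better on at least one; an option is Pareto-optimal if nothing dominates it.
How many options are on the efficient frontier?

4

A: not dominated.
B: dominated by G (warranty 10≥10, price 190≤648, crew size 15≤18).
C: dominated by D (warranty 9≥8, price 190≤623, crew size 9≤14).
D: not dominated.
E: dominated by A (warranty 5≥1, price 198≤636, crew size 7≤9).
F: not dominated (best crew size).
G: not dominated.
H: dominated by A (warranty 5≥3, price 198≤536, crew size 7≤8).
Pareto-optimal: A, D, F, G → 4.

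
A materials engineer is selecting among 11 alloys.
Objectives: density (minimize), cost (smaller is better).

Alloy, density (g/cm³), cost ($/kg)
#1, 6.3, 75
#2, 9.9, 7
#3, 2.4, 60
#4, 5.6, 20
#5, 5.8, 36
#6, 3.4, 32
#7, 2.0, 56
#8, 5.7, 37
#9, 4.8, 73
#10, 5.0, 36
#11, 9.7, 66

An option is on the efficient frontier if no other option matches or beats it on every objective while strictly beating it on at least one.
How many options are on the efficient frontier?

#1: dominated by #3 (density 2.4≤6.3, cost 60≤75).
#2: not dominated (best cost).
#3: dominated by #7 (density 2.0≤2.4, cost 56≤60).
#4: not dominated.
#5: dominated by #4 (density 5.6≤5.8, cost 20≤36).
#6: not dominated.
#7: not dominated (best density).
#8: dominated by #4 (density 5.6≤5.7, cost 20≤37).
#9: dominated by #3 (density 2.4≤4.8, cost 60≤73).
#10: dominated by #6 (density 3.4≤5.0, cost 32≤36).
#11: dominated by #3 (density 2.4≤9.7, cost 60≤66).
Pareto-optimal: #2, #4, #6, #7 → 4.

4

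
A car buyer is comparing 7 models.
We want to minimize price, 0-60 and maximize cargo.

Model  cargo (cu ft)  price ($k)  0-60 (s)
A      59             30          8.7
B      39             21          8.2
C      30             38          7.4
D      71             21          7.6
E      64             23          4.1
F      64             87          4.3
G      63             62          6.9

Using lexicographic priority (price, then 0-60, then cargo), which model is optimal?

D

First minimize price: best is 21, kept {B, D}.
Then minimize 0-60: best is 7.6, kept {D}.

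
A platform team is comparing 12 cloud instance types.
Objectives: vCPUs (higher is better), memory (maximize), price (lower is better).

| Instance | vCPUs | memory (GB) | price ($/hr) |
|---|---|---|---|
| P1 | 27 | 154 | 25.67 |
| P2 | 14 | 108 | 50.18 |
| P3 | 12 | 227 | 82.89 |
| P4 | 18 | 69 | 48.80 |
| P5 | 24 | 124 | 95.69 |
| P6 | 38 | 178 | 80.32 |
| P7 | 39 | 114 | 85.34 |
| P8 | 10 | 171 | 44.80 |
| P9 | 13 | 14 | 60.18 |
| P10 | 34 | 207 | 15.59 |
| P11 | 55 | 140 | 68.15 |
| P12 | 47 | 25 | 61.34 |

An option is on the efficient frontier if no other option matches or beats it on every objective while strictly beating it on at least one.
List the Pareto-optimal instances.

P3, P6, P10, P11, P12

P1: dominated by P10 (vCPUs 34≥27, memory 207≥154, price 15.59≤25.67).
P2: dominated by P1 (vCPUs 27≥14, memory 154≥108, price 25.67≤50.18).
P3: not dominated (best memory).
P4: dominated by P1 (vCPUs 27≥18, memory 154≥69, price 25.67≤48.80).
P5: dominated by P1 (vCPUs 27≥24, memory 154≥124, price 25.67≤95.69).
P6: not dominated.
P7: dominated by P11 (vCPUs 55≥39, memory 140≥114, price 68.15≤85.34).
P8: dominated by P10 (vCPUs 34≥10, memory 207≥171, price 15.59≤44.80).
P9: dominated by P1 (vCPUs 27≥13, memory 154≥14, price 25.67≤60.18).
P10: not dominated (best price).
P11: not dominated (best vCPUs).
P12: not dominated.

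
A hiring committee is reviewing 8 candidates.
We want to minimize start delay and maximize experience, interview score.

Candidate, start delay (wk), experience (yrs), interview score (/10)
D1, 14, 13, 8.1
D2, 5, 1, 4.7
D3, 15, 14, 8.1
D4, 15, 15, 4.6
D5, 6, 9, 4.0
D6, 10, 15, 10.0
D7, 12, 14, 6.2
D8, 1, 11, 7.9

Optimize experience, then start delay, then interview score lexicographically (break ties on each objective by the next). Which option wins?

D6

First maximize experience: best is 15, kept {D4, D6}.
Then minimize start delay: best is 10, kept {D6}.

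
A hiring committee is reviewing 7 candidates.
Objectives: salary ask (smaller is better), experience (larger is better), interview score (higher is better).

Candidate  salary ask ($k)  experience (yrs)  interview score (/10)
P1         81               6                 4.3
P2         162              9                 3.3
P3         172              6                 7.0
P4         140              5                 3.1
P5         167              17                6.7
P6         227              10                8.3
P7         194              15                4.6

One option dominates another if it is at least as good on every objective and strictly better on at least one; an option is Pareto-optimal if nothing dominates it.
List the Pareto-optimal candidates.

P1: not dominated (best salary ask).
P2: not dominated.
P3: not dominated.
P4: dominated by P1 (salary ask 81≤140, experience 6≥5, interview score 4.3≥3.1).
P5: not dominated (best experience).
P6: not dominated (best interview score).
P7: dominated by P5 (salary ask 167≤194, experience 17≥15, interview score 6.7≥4.6).

P1, P2, P3, P5, P6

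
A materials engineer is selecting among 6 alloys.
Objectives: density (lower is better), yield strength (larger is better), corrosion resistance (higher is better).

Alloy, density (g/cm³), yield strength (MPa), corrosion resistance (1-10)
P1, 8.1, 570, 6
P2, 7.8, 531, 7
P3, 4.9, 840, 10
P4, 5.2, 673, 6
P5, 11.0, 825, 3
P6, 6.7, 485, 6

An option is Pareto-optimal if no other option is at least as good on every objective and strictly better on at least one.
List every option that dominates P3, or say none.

P1: worse on density (8.1 vs 4.9).
P2: worse on density (7.8 vs 4.9).
P4: worse on density (5.2 vs 4.9).
P5: worse on density (11.0 vs 4.9).
P6: worse on density (6.7 vs 4.9).
No option dominates P3.

none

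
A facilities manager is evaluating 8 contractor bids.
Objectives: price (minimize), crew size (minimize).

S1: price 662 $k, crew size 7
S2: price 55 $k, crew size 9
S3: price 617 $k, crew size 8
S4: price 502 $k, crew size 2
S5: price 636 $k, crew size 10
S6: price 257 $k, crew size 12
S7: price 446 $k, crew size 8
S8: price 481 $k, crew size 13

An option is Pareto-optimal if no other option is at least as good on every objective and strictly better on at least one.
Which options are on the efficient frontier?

S1: dominated by S4 (price 502≤662, crew size 2≤7).
S2: not dominated (best price).
S3: dominated by S4 (price 502≤617, crew size 2≤8).
S4: not dominated (best crew size).
S5: dominated by S2 (price 55≤636, crew size 9≤10).
S6: dominated by S2 (price 55≤257, crew size 9≤12).
S7: not dominated.
S8: dominated by S2 (price 55≤481, crew size 9≤13).

S2, S4, S7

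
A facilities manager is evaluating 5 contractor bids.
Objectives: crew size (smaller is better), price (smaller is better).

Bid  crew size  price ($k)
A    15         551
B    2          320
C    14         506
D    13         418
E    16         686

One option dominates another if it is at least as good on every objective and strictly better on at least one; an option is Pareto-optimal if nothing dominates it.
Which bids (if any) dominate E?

A: crew size 15≤16, price 551≤686 — dominates E.
B: crew size 2≤16, price 320≤686 — dominates E.
C: crew size 14≤16, price 506≤686 — dominates E.
D: crew size 13≤16, price 418≤686 — dominates E.

A, B, C, D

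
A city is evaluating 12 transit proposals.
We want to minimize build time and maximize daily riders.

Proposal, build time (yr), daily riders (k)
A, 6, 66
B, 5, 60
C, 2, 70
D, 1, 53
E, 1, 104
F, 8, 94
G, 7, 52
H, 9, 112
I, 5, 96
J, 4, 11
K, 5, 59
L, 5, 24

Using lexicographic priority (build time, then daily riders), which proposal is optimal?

First minimize build time: best is 1, kept {D, E}.
Then maximize daily riders: best is 104, kept {E}.

E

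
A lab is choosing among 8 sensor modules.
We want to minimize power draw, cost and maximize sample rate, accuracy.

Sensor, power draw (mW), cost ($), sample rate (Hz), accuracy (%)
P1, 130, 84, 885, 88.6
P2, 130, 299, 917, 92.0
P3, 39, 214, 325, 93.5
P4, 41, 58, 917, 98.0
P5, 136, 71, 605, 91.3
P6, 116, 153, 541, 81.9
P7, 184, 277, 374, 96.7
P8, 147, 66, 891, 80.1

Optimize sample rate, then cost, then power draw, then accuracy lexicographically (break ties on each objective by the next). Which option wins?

First maximize sample rate: best is 917, kept {P2, P4}.
Then minimize cost: best is 58, kept {P4}.

P4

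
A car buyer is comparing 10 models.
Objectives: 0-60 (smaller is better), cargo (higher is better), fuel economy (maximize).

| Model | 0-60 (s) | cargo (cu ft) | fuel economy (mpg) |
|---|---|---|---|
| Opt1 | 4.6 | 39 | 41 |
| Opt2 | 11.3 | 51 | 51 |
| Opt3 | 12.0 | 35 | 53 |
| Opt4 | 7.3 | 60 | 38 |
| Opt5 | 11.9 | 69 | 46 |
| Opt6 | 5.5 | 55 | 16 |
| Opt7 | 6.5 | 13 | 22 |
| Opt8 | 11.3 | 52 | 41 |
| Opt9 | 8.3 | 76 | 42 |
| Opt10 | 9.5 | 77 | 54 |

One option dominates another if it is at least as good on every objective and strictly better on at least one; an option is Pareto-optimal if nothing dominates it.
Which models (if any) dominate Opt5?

Opt10: 0-60 9.5≤11.9, cargo 77≥69, fuel economy 54≥46 — dominates Opt5.
Others (Opt1, Opt2, Opt3, Opt4, Opt6, Opt7, Opt8, Opt9) are each worse than Opt5 on at least one objective.

Opt10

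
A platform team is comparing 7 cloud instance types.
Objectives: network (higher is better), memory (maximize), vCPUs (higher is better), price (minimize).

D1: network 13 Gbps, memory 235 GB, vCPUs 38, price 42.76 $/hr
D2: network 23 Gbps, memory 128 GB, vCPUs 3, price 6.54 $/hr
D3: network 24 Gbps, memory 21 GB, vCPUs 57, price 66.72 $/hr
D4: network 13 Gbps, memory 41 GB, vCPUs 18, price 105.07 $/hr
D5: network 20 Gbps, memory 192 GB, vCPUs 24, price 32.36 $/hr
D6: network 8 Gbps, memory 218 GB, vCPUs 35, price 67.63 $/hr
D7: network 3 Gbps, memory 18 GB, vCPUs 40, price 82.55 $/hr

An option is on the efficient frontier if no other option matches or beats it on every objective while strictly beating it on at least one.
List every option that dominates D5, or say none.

none

D1: worse on network (13 vs 20).
D2: worse on memory (128 vs 192).
D3: worse on memory (21 vs 192).
D4: worse on network (13 vs 20).
D6: worse on network (8 vs 20).
D7: worse on network (3 vs 20).
No option dominates D5.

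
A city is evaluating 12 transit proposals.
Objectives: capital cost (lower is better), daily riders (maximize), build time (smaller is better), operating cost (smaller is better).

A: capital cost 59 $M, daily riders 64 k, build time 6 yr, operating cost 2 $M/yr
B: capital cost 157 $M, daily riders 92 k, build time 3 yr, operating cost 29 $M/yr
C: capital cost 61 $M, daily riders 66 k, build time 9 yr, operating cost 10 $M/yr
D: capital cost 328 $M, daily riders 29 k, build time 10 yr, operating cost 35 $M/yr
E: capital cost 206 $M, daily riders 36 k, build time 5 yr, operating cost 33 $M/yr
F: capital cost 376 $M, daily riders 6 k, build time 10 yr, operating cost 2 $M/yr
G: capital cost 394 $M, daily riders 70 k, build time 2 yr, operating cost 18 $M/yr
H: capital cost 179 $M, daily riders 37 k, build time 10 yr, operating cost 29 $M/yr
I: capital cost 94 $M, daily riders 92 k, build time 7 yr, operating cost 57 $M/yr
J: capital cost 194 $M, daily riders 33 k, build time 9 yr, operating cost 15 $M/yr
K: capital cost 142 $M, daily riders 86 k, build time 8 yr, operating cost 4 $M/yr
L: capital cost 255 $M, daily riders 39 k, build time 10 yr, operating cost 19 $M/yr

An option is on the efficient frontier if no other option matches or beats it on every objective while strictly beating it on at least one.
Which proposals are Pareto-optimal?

A, B, C, G, I, K

A: not dominated (best capital cost).
B: not dominated.
C: not dominated.
D: dominated by A (capital cost 59≤328, daily riders 64≥29, build time 6≤10, operating cost 2≤35).
E: dominated by B (capital cost 157≤206, daily riders 92≥36, build time 3≤5, operating cost 29≤33).
F: dominated by A (capital cost 59≤376, daily riders 64≥6, build time 6≤10, operating cost 2≤2).
G: not dominated (best build time).
H: dominated by A (capital cost 59≤179, daily riders 64≥37, build time 6≤10, operating cost 2≤29).
I: not dominated.
J: dominated by A (capital cost 59≤194, daily riders 64≥33, build time 6≤9, operating cost 2≤15).
K: not dominated.
L: dominated by A (capital cost 59≤255, daily riders 64≥39, build time 6≤10, operating cost 2≤19).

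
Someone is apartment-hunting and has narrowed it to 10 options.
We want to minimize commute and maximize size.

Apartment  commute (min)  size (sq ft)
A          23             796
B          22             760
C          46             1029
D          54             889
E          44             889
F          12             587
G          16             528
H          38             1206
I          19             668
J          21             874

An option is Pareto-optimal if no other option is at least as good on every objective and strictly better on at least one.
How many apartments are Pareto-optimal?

4

A: dominated by J (commute 21≤23, size 874≥796).
B: dominated by J (commute 21≤22, size 874≥760).
C: dominated by H (commute 38≤46, size 1206≥1029).
D: dominated by C (commute 46≤54, size 1029≥889).
E: dominated by H (commute 38≤44, size 1206≥889).
F: not dominated (best commute).
G: dominated by F (commute 12≤16, size 587≥528).
H: not dominated (best size).
I: not dominated.
J: not dominated.
Pareto-optimal: F, H, I, J → 4.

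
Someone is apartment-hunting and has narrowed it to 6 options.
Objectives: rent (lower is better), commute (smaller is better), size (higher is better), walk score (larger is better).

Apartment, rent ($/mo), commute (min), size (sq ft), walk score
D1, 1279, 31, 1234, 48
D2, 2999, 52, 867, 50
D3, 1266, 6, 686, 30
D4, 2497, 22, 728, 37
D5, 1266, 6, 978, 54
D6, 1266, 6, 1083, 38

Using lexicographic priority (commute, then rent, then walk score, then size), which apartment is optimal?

First minimize commute: best is 6, kept {D3, D5, D6}.
Then minimize rent: best is 1266, kept {D3, D5, D6}.
Then maximize walk score: best is 54, kept {D5}.

D5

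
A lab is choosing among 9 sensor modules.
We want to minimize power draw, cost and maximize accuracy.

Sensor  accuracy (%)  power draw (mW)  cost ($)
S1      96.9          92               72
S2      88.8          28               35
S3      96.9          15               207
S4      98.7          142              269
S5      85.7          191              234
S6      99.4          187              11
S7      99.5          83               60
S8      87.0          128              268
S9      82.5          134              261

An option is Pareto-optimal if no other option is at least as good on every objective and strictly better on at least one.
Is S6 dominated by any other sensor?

S1: worse on accuracy (96.9 vs 99.4).
S2: worse on accuracy (88.8 vs 99.4).
S3: worse on accuracy (96.9 vs 99.4).
S4: worse on accuracy (98.7 vs 99.4).
S5: worse on accuracy (85.7 vs 99.4).
S7: worse on cost (60 vs 11).
S8: worse on accuracy (87.0 vs 99.4).
S9: worse on accuracy (82.5 vs 99.4).
No option is at least as good as S6 on every objective and strictly better on one.

No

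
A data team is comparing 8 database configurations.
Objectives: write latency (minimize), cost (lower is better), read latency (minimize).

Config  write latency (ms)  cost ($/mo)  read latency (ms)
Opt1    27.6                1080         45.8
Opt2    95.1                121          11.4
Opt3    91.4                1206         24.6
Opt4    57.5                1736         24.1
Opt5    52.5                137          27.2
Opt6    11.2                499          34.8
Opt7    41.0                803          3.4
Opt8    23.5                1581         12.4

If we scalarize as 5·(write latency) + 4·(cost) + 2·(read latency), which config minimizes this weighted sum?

Opt1: 5·27.6 + 4·1080 + 2·45.8 = 4549.6
Opt2: 5·95.1 + 4·121 + 2·11.4 = 982.3
Opt3: 5·91.4 + 4·1206 + 2·24.6 = 5330.2
Opt4: 5·57.5 + 4·1736 + 2·24.1 = 7279.7
Opt5: 5·52.5 + 4·137 + 2·27.2 = 864.9
Opt6: 5·11.2 + 4·499 + 2·34.8 = 2121.6
Opt7: 5·41.0 + 4·803 + 2·3.4 = 3423.8
Opt8: 5·23.5 + 4·1581 + 2·12.4 = 6466.3
Lowest: Opt5 at 864.9.

Opt5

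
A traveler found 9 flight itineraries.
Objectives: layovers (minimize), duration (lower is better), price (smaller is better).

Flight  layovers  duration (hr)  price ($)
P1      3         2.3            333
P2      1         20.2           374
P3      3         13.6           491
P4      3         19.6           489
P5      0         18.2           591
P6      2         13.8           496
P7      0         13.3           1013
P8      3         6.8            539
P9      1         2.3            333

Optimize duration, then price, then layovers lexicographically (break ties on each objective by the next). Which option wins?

First minimize duration: best is 2.3, kept {P1, P9}.
Then minimize price: best is 333, kept {P1, P9}.
Then minimize layovers: best is 1, kept {P9}.

P9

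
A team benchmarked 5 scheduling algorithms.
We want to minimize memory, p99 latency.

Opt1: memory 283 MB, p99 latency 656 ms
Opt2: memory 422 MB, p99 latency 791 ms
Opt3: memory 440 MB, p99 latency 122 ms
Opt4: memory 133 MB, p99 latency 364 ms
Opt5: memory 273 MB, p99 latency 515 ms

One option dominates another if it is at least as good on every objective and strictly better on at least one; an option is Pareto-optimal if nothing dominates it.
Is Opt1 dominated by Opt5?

Yes

Opt5 vs Opt1: memory 273≤283, p99 latency 515≤656 — Opt5 is at least as good on every objective with at least one strict improvement.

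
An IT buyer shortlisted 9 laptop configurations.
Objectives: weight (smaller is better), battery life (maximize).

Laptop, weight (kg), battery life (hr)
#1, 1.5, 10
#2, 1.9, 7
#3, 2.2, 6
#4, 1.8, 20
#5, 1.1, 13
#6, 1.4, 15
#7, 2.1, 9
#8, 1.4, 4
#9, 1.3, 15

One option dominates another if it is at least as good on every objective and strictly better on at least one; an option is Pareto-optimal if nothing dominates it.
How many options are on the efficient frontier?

#1: dominated by #5 (weight 1.1≤1.5, battery life 13≥10).
#2: dominated by #1 (weight 1.5≤1.9, battery life 10≥7).
#3: dominated by #1 (weight 1.5≤2.2, battery life 10≥6).
#4: not dominated (best battery life).
#5: not dominated (best weight).
#6: dominated by #9 (weight 1.3≤1.4, battery life 15≥15).
#7: dominated by #1 (weight 1.5≤2.1, battery life 10≥9).
#8: dominated by #5 (weight 1.1≤1.4, battery life 13≥4).
#9: not dominated.
Pareto-optimal: #4, #5, #9 → 3.

3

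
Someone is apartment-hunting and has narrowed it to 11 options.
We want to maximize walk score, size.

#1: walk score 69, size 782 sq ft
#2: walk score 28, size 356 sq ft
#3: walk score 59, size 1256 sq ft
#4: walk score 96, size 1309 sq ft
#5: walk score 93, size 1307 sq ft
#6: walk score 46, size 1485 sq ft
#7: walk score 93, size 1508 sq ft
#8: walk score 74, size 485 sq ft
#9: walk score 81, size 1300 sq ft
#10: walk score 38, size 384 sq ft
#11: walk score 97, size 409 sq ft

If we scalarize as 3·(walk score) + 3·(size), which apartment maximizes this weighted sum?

#1: 3·69 + 3·782 = 2553
#2: 3·28 + 3·356 = 1152
#3: 3·59 + 3·1256 = 3945
#4: 3·96 + 3·1309 = 4215
#5: 3·93 + 3·1307 = 4200
#6: 3·46 + 3·1485 = 4593
#7: 3·93 + 3·1508 = 4803
#8: 3·74 + 3·485 = 1677
#9: 3·81 + 3·1300 = 4143
#10: 3·38 + 3·384 = 1266
#11: 3·97 + 3·409 = 1518
Highest: #7 at 4803.

#7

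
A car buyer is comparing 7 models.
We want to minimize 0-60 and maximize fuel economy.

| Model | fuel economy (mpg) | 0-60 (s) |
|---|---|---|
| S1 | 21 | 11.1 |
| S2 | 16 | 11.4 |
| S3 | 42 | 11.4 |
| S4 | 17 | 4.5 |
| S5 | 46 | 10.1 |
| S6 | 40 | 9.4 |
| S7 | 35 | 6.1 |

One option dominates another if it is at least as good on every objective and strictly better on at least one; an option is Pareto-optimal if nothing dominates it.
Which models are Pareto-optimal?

S1: dominated by S5 (fuel economy 46≥21, 0-60 10.1≤11.1).
S2: dominated by S1 (fuel economy 21≥16, 0-60 11.1≤11.4).
S3: dominated by S5 (fuel economy 46≥42, 0-60 10.1≤11.4).
S4: not dominated (best 0-60).
S5: not dominated (best fuel economy).
S6: not dominated.
S7: not dominated.

S4, S5, S6, S7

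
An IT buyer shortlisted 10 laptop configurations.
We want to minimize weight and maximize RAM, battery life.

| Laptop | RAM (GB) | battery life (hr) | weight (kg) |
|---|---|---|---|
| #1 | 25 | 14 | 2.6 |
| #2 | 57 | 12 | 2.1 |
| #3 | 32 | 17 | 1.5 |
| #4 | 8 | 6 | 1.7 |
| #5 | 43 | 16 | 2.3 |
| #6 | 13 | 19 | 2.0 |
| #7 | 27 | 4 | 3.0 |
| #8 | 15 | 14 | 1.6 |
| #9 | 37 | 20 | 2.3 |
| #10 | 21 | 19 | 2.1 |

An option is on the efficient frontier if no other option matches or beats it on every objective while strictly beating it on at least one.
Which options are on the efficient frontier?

#2, #3, #5, #6, #9, #10

#1: dominated by #3 (RAM 32≥25, battery life 17≥14, weight 1.5≤2.6).
#2: not dominated (best RAM).
#3: not dominated (best weight).
#4: dominated by #3 (RAM 32≥8, battery life 17≥6, weight 1.5≤1.7).
#5: not dominated.
#6: not dominated.
#7: dominated by #2 (RAM 57≥27, battery life 12≥4, weight 2.1≤3.0).
#8: dominated by #3 (RAM 32≥15, battery life 17≥14, weight 1.5≤1.6).
#9: not dominated (best battery life).
#10: not dominated.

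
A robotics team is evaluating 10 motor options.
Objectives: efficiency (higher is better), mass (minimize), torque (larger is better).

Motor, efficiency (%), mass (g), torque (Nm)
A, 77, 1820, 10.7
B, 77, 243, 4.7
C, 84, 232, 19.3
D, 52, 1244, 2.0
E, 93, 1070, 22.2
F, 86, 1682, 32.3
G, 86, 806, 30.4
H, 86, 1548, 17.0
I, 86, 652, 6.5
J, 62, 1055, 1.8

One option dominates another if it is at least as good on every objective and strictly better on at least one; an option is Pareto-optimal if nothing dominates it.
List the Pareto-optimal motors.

C, E, F, G, I

A: dominated by C (efficiency 84≥77, mass 232≤1820, torque 19.3≥10.7).
B: dominated by C (efficiency 84≥77, mass 232≤243, torque 19.3≥4.7).
C: not dominated (best mass).
D: dominated by B (efficiency 77≥52, mass 243≤1244, torque 4.7≥2.0).
E: not dominated (best efficiency).
F: not dominated (best torque).
G: not dominated.
H: dominated by E (efficiency 93≥86, mass 1070≤1548, torque 22.2≥17.0).
I: not dominated.
J: dominated by B (efficiency 77≥62, mass 243≤1055, torque 4.7≥1.8).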